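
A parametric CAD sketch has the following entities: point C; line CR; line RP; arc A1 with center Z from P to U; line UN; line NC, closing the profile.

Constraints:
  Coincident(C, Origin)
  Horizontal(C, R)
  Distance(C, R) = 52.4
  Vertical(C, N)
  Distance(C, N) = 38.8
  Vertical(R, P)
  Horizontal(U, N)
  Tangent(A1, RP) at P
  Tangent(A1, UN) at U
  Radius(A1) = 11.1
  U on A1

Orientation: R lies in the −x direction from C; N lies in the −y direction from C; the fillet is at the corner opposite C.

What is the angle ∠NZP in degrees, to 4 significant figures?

165.0°

C is at the origin; C and R share the same y with |CR| = 52.4 and R on the −x side, so R = (-52.40, 0.000). C and N share the same x with |CN| = 38.8 and N on the −y side, so N = (0.000, -38.80). The virtual corner opposite C is at (-52.40, -38.80). Tangency of A1 to RP means the radius ZP is perpendicular to RP and A1 meets UN tangentially, so ZU is at right angles to UN, with radius 11.1, so the center Z sits 11.1 in from both sides at Z = (-41.30, -27.70). That places the tangent points at P = (-52.40, -27.70) on RP and U = (-41.30, -38.80) on UN. Then cos ∠NZP = ZN·ZP / (|ZN||ZP|), giving 165.0°.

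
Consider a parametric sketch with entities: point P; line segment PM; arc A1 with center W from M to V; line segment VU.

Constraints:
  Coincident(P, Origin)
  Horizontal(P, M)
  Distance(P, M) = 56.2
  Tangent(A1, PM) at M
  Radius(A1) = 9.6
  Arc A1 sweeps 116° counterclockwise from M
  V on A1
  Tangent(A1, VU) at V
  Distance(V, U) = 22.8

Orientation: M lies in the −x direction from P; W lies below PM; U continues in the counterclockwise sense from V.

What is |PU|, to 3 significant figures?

64.7

On A1, M sits at bearing 90° from W; a 116° counterclockwise sweep puts V at bearing 206°, so V = W + 9.6·(cos 206°, sin 206°) = (-64.8, -13.8). Tangency of A1 to VU means the radius WV is perpendicular to VU, so VU runs along (−sin 206°, cos 206°); with |VU| = 22.8, U = (-54.8, -34.3). Then |PU| = |U − P| = 64.7.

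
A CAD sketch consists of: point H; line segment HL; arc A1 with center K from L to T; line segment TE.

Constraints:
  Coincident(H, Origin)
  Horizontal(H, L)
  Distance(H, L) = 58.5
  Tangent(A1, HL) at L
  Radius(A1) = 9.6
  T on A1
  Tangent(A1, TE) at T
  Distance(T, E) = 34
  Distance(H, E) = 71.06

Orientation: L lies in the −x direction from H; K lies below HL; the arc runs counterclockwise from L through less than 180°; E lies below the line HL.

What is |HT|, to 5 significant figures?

68.706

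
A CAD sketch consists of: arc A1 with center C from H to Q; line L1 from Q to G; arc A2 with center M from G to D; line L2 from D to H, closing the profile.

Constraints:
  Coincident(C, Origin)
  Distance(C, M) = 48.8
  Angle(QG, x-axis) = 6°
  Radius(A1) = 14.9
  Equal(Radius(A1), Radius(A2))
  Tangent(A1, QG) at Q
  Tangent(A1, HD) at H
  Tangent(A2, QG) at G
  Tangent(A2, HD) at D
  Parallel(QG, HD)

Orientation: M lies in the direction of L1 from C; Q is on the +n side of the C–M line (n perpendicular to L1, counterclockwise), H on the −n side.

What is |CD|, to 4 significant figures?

51.02

The slot axis is L1's direction at 6.0°, so u = (cos 6.0°, sin 6.0°) = (0.9945, 0.1045) and n = (−sin 6.0°, cos 6.0°) = (-0.1045, 0.9945). C is at the origin and M lies 48.8 along u from C, so M = 48.8·u = (48.53, 5.101). Tangency of A1 to both parallel lines with radius 14.9 puts Q and H at C ± 14.9·n: Q = (-1.557, 14.82), H = (1.557, -14.82). Equal radii place G and D the same way about M: G = M + 14.9·n = (46.98, 19.92), D = M − 14.9·n = (50.09, -9.717). Then |CD| = |D − C| = 51.02.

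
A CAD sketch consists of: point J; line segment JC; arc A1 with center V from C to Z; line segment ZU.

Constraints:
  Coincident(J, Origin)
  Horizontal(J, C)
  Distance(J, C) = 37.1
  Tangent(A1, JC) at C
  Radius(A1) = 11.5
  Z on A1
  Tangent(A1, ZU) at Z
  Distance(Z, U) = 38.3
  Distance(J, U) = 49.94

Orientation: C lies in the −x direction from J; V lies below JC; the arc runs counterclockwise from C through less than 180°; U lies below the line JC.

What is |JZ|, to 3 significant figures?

49.3

Checks: |VZ| = 11.50 ✓; ∠(VZ, ZU) = 90.00° ✓; |ZU| = 38.30 ✓; |JU| = 49.94 ✓.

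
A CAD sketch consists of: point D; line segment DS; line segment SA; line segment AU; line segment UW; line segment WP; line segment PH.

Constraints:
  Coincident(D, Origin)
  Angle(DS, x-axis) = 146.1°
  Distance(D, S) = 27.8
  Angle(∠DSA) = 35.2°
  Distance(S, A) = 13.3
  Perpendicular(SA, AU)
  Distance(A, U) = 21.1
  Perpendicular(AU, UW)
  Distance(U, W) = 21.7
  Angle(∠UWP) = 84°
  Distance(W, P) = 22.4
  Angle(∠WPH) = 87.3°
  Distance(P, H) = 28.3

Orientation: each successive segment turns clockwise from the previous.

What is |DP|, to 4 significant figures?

33.52

AU ⟂ UW, so UW runs at -178.7°; with |UW| = 21.7, W = (-30.99, -5.780). ∠UWP = 84.0° gives WP at 85.30° from the x-axis; with |WP| = 22.4, P = (-29.16, 16.54). Then |DP| = |P − D| = 33.52.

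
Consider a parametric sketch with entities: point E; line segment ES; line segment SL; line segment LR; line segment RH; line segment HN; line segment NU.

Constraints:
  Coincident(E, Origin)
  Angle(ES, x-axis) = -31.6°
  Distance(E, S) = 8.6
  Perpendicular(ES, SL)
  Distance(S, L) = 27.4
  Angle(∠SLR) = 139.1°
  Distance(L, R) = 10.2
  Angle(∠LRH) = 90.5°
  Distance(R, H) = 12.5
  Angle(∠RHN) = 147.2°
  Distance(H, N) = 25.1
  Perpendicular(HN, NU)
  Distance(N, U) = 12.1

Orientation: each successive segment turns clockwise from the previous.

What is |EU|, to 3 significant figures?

3.31

E is at the origin; ES runs at -31.6° with length 8.6, so S = (7.32, -4.51). ES ⟂ SL, so SL runs at -122°; with |SL| = 27.4, L = (-7.03, -27.8). ∠SLR = 139.1° gives LR at -162° from the x-axis; with |LR| = 10.2, R = (-16.8, -30.9). ∠LRH = 90.5° gives RH at 108° from the x-axis; with |RH| = 12.5, H = (-20.6, -19.0). ∠RHN = 147.2° gives HN at 75.2° from the x-axis; with |HN| = 25.1, N = (-14.2, 5.24). HN ⟂ NU, so NU runs at -14.8°; with |NU| = 12.1, U = (-2.51, 2.15). Then |EU| = |U − E| = 3.31.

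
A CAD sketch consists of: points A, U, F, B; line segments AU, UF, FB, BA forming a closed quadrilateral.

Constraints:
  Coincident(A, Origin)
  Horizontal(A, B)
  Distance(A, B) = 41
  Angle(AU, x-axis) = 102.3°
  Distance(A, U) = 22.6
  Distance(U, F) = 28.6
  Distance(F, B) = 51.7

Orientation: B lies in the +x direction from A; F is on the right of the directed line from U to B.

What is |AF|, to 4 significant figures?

11.95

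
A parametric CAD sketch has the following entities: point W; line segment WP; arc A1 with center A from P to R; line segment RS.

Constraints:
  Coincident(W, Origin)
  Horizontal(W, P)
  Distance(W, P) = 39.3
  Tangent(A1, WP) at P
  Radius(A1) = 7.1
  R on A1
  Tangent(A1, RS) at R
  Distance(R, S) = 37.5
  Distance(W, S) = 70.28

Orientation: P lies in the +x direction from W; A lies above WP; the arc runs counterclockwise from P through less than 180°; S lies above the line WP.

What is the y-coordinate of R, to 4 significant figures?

4.989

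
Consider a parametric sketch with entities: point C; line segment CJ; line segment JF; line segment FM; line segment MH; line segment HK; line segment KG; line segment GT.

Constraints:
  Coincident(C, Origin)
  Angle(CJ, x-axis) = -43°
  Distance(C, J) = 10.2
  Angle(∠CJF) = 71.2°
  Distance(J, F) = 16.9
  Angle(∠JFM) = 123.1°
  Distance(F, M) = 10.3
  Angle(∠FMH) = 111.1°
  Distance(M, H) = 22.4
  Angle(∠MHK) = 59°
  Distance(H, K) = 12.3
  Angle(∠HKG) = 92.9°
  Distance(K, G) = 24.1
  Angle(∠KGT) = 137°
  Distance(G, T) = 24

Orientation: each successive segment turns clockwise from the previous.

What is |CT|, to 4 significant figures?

45.95

∠HKG = 92.9° gives KG at -125.7° from the x-axis; with |KG| = 24.1, G = (-17.96, -15.04). ∠KGT = 137.0° gives GT at -168.7° from the x-axis; with |GT| = 24.0, T = (-41.49, -19.74). Then |CT| = |T − C| = 45.95.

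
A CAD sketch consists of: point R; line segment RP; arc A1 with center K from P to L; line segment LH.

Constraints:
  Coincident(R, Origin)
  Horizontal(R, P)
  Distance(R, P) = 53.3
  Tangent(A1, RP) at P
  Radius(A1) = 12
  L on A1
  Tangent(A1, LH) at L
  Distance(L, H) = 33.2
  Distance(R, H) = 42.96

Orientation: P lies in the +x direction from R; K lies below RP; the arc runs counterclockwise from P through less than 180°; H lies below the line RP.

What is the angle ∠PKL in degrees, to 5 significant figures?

58.982°

Checks: R.y = 0.00, P.y = 0.00 ✓; |KL| = 12.00 ✓; ∠(KL, LH) = 90.00° ✓; |LH| = 33.20 ✓; |RH| = 42.96 ✓.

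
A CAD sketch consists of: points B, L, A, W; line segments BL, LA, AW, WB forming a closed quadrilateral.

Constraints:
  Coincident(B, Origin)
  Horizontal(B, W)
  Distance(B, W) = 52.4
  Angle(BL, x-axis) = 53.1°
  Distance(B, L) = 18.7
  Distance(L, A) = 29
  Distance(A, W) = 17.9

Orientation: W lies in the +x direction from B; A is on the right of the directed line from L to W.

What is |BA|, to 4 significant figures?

34.70

Checks: BL at 53.10° ✓; |LA| = 29.00 ✓; |AW| = 17.90 ✓.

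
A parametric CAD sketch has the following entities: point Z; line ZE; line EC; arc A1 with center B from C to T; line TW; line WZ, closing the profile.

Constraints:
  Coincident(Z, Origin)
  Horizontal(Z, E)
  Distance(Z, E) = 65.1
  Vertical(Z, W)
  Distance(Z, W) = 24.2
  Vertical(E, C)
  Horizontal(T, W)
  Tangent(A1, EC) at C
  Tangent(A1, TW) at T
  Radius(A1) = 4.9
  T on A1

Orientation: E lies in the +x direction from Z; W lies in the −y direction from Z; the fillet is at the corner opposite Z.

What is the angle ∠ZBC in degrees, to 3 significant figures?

162°

Z is at the origin; Z and E share the same y with |ZE| = 65.1 and E on the +x side, so E = (65.1, 0.00). Z and W share the same x with |ZW| = 24.2 and W on the −y side, so W = (0.00, -24.2). The virtual corner opposite Z is at (65.1, -24.2). Since A1 is tangent to EC there, BC ⟂ EC and A1 meets TW tangentially, so BT is at right angles to TW, with radius 4.9, so the center B sits 4.9 in from both sides at B = (60.2, -19.3). That places the tangent points at C = (65.1, -19.3) on EC and T = (60.2, -24.2) on TW. Then cos ∠ZBC = BZ·BC / (|BZ||BC|), giving 162°.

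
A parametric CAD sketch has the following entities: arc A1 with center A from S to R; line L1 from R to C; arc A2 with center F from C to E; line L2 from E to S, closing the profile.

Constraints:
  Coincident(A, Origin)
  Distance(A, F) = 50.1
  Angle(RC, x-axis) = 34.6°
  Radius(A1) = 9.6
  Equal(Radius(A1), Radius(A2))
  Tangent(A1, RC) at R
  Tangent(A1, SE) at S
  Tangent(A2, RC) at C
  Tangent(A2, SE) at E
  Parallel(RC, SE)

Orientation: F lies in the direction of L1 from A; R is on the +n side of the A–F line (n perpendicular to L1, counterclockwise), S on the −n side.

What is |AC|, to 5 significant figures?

51.011

Tangency of A1 to both parallel lines with radius 9.6 puts R and S at A ± 9.6·n: R = (-5.4513, 7.9021), S = (5.4513, -7.9021). Equal radii place C and E the same way about F: C = F + 9.6·n = (35.788, 36.351), E = F − 9.6·n = (46.690, 20.547). Then |AC| = |C − A| = 51.011.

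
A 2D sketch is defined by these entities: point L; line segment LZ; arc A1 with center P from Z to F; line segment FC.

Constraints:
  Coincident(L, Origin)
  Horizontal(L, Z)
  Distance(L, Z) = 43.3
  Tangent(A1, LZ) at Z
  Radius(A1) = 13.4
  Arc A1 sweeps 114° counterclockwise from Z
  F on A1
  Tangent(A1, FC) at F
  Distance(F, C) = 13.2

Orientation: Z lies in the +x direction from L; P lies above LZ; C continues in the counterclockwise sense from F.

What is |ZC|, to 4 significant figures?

31.66

L is at the origin; LZ is horizontal with |LZ| = 43.3 and Z on the +x side, so Z = (43.30, 0.000). Tangency of A1 to LZ means the radius PZ is perpendicular to LZ, so P = Z + (0, 13.4) = (43.30, 13.40). On A1, Z sits at bearing -90° from P; a 114° counterclockwise sweep puts F at bearing 24°, so F = P + 13.4·(cos 24°, sin 24°) = (55.54, 18.85). The tangent condition forces PF to be normal to FC, so FC runs along (−sin 24°, cos 24°); with |FC| = 13.2, C = (50.17, 30.91). Then |ZC| = |C − Z| = 31.66.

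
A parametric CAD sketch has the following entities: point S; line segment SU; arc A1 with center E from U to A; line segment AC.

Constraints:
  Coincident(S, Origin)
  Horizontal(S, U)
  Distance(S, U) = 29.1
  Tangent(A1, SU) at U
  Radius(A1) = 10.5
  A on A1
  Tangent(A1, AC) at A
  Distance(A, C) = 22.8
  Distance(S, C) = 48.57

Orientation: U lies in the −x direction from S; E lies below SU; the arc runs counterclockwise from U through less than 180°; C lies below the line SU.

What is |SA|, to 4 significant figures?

41.41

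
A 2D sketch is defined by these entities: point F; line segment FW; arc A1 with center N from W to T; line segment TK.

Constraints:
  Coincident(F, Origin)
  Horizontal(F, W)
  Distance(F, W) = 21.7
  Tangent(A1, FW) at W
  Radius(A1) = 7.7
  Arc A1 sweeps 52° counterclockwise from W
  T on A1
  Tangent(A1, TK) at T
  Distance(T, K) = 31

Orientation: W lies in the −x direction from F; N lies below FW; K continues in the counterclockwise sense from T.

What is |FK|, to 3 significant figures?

54.3

On A1, W sits at bearing 90° from N; a 52° counterclockwise sweep puts T at bearing 142°, so T = N + 7.7·(cos 142°, sin 142°) = (-27.8, -2.96). The tangent condition forces NT to be normal to TK, so TK runs along (−sin 142°, cos 142°); with |TK| = 31.0, K = (-46.9, -27.4). Then |FK| = |K − F| = 54.3.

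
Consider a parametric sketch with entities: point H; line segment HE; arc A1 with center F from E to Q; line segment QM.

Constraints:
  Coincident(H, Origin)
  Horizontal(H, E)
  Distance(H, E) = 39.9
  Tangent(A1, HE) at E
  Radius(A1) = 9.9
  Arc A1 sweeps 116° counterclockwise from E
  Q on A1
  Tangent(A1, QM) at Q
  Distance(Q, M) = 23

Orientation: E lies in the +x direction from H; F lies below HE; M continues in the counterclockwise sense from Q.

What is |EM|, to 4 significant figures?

34.93

H is at the origin; H and E share the same y with |HE| = 39.9 and E on the +x side, so E = (39.90, 0.000). A1 meets HE tangentially, so FE is at right angles to HE, so F = E + (0, -9.9) = (39.90, -9.900). On A1, E sits at bearing 90° from F; a 116° counterclockwise sweep puts Q at bearing 206°, so Q = F + 9.9·(cos 206°, sin 206°) = (31.00, -14.24). Since A1 is tangent to QM there, FQ ⟂ QM, so QM runs along (−sin 206°, cos 206°); with |QM| = 23.0, M = (41.08, -34.91). Then |EM| = |M − E| = 34.93.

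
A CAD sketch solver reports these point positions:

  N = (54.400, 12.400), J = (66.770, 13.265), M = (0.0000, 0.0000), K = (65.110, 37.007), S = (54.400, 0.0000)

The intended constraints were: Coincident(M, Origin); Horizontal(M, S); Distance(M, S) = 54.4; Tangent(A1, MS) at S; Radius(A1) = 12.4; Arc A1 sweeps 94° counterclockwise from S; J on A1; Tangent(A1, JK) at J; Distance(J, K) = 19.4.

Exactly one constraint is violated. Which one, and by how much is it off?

Distance(J, K) = 19.4 — off by 4.40.

M = (0.00, 0.00) ✓; M.y = 0.00, S.y = 0.00 ✓; |MS| = 54.40 ✓; ∠(NS, SM) = 90.00° ✓; |NS| = 12.40 ✓; bearing(N→J) − bearing(N→S) = 94.00° ✓; |NJ| = 12.40 ✓; ∠(NJ, JK) = 90.00° ✓; |JK| = 23.80 ✗.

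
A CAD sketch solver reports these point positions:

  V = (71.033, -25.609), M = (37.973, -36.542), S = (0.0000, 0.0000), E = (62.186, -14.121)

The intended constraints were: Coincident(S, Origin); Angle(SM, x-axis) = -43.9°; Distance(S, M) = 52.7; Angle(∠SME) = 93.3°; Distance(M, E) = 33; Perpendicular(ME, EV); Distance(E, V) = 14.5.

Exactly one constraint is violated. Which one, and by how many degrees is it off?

Perpendicular(ME, EV) — off by 5.20°.

S = (0.00, 0.00) ✓; SM at -43.90° ✓; |SM| = 52.70 ✓; ∠SME = 93.30° ✓; |ME| = 33.00 ✓; ∠(ME, EV) = 95.20° ✗; |EV| = 14.50 ✓.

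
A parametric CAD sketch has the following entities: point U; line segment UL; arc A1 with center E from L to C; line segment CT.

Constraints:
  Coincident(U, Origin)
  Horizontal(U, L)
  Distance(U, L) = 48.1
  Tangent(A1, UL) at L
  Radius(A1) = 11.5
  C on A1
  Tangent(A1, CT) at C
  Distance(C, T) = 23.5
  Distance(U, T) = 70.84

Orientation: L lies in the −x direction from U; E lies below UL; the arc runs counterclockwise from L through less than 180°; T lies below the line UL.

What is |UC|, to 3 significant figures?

60.3

Checks: U = (0.00, 0.00) ✓; ∠(EL, LU) = 90.00° ✓; |EC| = 11.50 ✓; ∠(EC, CT) = 90.00° ✓; |CT| = 23.50 ✓; |UT| = 70.84 ✓.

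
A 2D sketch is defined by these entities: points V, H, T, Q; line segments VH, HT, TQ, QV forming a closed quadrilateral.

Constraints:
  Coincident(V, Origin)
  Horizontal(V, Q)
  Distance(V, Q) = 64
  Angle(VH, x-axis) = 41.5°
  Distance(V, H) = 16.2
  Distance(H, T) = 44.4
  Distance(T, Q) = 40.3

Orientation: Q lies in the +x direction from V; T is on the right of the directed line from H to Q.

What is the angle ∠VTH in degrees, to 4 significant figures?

21.06°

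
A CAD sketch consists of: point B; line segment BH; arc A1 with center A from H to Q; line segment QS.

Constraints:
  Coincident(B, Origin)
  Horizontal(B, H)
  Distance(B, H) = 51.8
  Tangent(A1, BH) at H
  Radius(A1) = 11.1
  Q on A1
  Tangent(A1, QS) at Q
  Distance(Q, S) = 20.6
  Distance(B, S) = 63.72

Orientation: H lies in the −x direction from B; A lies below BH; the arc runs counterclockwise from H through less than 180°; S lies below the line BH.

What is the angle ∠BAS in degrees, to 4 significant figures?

106.5°

Checks: |AQ| = 11.10 ✓; ∠(AQ, QS) = 90.00° ✓; |QS| = 20.60 ✓; |BS| = 63.72 ✓.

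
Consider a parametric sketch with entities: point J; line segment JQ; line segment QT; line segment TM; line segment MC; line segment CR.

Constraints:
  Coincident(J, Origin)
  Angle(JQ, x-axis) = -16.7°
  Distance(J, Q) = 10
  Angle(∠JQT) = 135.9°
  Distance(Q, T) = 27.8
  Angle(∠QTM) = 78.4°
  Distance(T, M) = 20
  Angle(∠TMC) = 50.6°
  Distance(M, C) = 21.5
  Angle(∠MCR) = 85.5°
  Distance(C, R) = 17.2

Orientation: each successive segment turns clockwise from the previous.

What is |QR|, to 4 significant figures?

25.37

∠TMC = 50.6° gives MC at 68.20° from the x-axis; with |MC| = 21.5, C = (12.06, -13.23). ∠MCR = 85.5° gives CR at -26.30° from the x-axis; with |CR| = 17.2, R = (27.48, -20.85). Then |QR| = |R − Q| = 25.37.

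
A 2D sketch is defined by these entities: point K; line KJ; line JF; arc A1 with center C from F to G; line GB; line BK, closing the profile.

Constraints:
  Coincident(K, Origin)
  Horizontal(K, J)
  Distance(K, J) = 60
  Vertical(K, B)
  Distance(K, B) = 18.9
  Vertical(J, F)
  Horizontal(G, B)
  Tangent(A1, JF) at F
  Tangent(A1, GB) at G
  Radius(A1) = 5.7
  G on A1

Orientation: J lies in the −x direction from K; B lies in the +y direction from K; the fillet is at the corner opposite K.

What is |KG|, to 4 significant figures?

57.50

K is at the origin; KJ is horizontal with |KJ| = 60.0 and J on the −x side, so J = (-60.00, 0.000). K and B share the same x with |KB| = 18.9 and B on the +y side, so B = (0.000, 18.90). The virtual corner opposite K is at (-60.00, 18.90). The tangent condition forces CF to be normal to JF and A1 meets GB tangentially, so CG is at right angles to GB, with radius 5.7, so the center C sits 5.7 in from both sides at C = (-54.30, 13.20). That places the tangent points at F = (-60.00, 13.20) on JF and G = (-54.30, 18.90) on GB. Then |KG| = |G − K| = 57.50.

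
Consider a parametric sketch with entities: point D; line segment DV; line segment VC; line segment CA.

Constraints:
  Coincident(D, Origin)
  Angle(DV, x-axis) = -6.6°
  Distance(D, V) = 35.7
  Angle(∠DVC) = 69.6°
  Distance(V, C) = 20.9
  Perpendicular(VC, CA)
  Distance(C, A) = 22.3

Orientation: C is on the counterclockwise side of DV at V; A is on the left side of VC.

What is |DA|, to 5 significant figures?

14.003

D is at the origin; DV runs at -6.6° with length 35.7, so V = 35.7·(cos -6.6°, sin -6.6°) = (35.463, -4.1033). ∠DVC = 69.6°, so VC runs at -6.6° + (180° − 69.6°) = 103.80° from the x-axis; with |VC| = 20.9, C = V + 20.9·(cos 103.80°, sin 103.80°) = (30.478, 16.193). VC is perpendicular to CA; with |CA| = 22.3 on the left of VC, A = C + 22.3·(-0.97113, -0.23853) = (8.8218, 10.874). Then |DA| = |A − D| = 14.003.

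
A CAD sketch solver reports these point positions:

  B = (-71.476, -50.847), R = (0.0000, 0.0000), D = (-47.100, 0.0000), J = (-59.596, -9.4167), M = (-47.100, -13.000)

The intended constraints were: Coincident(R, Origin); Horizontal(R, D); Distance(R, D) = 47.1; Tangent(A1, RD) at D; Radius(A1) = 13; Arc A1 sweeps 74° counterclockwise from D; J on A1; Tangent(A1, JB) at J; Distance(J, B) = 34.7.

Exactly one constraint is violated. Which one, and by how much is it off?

Distance(J, B) = 34.7 — off by 8.40.

R = (0.00, 0.00) ✓; R.y = 0.00, D.y = 0.00 ✓; |RD| = 47.10 ✓; ∠(MD, DR) = 90.00° ✓; |MD| = 13.00 ✓; bearing(M→J) − bearing(M→D) = 74.00° ✓; |MJ| = 13.00 ✓; ∠(MJ, JB) = 90.00° ✓; |JB| = 43.10 ✗.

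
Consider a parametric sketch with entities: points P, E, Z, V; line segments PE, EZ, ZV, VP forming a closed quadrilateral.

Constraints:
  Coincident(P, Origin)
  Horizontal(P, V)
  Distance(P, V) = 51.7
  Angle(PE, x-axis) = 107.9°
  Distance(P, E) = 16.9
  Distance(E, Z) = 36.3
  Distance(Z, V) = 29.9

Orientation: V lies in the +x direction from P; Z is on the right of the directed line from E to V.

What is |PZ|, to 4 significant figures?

23.78

P is at the origin; PV is horizontal with |PV| = 51.7 and V in +x, so V = (51.7, 0). PE runs at 107.9° with |PE| = 16.9, so E = (-5.194, 16.08). Z is determined by |EZ| = 36.3 and |ZV| = 29.9 together: it lies at the intersection of circle(E, 36.3) and circle(V, 29.9). With |EV| = 59.12, the foot of the radical line on EV is 33.14 from E and the perpendicular offset is √(36.3² − 33.14²) = 14.80. Taking the right-of-EV solution: Z = (22.67, -7.178).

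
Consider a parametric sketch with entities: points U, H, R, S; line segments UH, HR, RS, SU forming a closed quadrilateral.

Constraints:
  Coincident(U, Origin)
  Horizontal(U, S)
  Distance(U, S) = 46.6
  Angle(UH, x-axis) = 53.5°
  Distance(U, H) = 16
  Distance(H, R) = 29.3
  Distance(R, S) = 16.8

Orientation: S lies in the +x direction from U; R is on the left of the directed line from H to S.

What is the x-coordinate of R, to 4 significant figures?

38.75

Checks: |HR| = 29.30 ✓; |RS| = 16.80 ✓.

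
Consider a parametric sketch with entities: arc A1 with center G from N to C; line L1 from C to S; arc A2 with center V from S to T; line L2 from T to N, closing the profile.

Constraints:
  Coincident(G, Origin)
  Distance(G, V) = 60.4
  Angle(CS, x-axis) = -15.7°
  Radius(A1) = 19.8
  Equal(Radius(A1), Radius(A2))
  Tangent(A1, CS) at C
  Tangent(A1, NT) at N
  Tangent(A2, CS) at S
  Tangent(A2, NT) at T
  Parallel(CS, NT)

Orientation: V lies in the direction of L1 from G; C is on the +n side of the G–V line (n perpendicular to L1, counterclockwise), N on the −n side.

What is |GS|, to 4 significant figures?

63.56

Tangency of A1 to both parallel lines with radius 19.8 puts C and N at G ± 19.8·n: C = (5.358, 19.06), N = (-5.358, -19.06). Equal radii place S and T the same way about V: S = V + 19.8·n = (63.50, 2.717), T = V − 19.8·n = (52.79, -35.41). Then |GS| = |S − G| = 63.56.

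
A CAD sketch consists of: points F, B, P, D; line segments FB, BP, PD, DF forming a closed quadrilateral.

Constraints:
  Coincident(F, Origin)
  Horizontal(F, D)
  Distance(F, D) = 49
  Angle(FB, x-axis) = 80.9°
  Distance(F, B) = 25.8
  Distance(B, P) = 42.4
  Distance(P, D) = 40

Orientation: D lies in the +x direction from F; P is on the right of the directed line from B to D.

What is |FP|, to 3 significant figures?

20.3

Checks: |BP| = 42.40 ✓; |PD| = 40.00 ✓.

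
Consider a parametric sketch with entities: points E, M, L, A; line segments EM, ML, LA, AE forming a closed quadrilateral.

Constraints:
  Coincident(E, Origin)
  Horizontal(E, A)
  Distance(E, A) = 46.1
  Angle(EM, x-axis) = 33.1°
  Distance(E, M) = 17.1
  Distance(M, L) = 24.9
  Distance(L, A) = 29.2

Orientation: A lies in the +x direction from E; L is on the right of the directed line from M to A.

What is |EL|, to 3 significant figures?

25.5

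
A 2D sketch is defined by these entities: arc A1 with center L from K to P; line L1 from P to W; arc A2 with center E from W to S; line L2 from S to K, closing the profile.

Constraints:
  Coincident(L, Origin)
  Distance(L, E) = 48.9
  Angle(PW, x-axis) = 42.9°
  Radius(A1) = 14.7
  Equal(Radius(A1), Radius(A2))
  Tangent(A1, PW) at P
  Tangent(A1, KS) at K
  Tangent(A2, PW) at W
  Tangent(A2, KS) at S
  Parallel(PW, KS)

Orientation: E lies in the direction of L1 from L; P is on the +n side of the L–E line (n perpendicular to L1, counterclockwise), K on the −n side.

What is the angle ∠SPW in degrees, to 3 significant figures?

31.0°

The slot axis is L1's direction at 42.9°, so u = (cos 42.9°, sin 42.9°) = (0.733, 0.681) and n = (−sin 42.9°, cos 42.9°) = (-0.681, 0.733). L is at the origin and E lies 48.9 along u from L, so E = 48.9·u = (35.8, 33.3). Tangency of A1 to both parallel lines with radius 14.7 puts P and K at L ± 14.7·n: P = (-10.0, 10.8), K = (10.0, -10.8). Equal radii place W and S the same way about E: W = E + 14.7·n = (25.8, 44.1), S = E − 14.7·n = (45.8, 22.5). Then cos ∠SPW = PS·PW / (|PS||PW|), giving 31.0°.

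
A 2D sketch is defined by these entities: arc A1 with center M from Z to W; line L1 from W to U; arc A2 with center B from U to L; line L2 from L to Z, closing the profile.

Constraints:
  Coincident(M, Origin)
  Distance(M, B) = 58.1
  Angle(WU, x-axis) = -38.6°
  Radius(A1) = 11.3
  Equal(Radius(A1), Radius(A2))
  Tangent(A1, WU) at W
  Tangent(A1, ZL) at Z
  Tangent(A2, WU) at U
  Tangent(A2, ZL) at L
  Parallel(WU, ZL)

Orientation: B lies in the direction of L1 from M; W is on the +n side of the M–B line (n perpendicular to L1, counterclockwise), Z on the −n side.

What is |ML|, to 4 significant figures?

59.19

The slot axis is L1's direction at -38.6°, so u = (cos -38.6°, sin -38.6°) = (0.7815, -0.6239) and n = (−sin -38.6°, cos -38.6°) = (0.6239, 0.7815). M is at the origin and B lies 58.1 along u from M, so B = 58.1·u = (45.41, -36.25). Tangency of A1 to both parallel lines with radius 11.3 puts W and Z at M ± 11.3·n: W = (7.050, 8.831), Z = (-7.050, -8.831). Equal radii place U and L the same way about B: U = B + 11.3·n = (52.46, -27.42), L = B − 11.3·n = (38.36, -45.08). Then |ML| = |L − M| = 59.19.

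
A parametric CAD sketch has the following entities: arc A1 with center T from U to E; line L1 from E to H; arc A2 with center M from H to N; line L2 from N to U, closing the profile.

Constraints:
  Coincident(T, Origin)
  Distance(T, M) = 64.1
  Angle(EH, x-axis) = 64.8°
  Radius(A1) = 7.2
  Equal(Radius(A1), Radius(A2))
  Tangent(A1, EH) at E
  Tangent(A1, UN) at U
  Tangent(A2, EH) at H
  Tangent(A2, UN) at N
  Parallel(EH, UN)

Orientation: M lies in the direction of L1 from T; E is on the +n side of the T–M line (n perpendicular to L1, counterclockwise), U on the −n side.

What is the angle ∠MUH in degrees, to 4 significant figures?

6.252°

The slot axis is L1's direction at 64.8°, so u = (cos 64.8°, sin 64.8°) = (0.4258, 0.9048) and n = (−sin 64.8°, cos 64.8°) = (-0.9048, 0.4258). T is at the origin and M lies 64.1 along u from T, so M = 64.1·u = (27.29, 58.00). Tangency of A1 to both parallel lines with radius 7.2 puts E and U at T ± 7.2·n: E = (-6.515, 3.066), U = (6.515, -3.066). Equal radii place H and N the same way about M: H = M + 7.2·n = (20.78, 61.07), N = M − 7.2·n = (33.81, 54.93). Then cos ∠MUH = UM·UH / (|UM||UH|), giving 6.252°.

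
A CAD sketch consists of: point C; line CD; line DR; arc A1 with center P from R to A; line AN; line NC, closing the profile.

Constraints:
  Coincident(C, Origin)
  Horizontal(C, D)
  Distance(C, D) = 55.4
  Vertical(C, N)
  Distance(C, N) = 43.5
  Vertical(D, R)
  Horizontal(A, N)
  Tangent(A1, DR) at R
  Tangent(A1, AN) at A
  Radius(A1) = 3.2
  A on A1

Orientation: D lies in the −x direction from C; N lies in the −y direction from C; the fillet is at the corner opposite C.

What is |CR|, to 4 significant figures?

68.51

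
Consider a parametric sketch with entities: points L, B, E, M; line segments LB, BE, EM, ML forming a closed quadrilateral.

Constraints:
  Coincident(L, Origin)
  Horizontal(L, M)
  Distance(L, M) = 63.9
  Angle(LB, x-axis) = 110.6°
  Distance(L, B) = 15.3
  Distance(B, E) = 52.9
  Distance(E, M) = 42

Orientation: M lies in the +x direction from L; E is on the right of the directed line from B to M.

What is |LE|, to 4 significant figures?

39.07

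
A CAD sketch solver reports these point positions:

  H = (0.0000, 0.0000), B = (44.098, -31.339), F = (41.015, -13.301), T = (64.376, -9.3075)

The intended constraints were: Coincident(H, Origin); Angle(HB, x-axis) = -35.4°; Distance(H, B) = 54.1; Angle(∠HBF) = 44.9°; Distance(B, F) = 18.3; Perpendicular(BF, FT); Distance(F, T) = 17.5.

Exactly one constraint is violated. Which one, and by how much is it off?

Distance(F, T) = 17.5 — off by 6.20.

H = (0.00, 0.00) ✓; HB at -35.40° ✓; |HB| = 54.10 ✓; ∠HBF = 44.90° ✓; |BF| = 18.30 ✓; ∠(BF, FT) = 90.00° ✓; |FT| = 23.70 ✗.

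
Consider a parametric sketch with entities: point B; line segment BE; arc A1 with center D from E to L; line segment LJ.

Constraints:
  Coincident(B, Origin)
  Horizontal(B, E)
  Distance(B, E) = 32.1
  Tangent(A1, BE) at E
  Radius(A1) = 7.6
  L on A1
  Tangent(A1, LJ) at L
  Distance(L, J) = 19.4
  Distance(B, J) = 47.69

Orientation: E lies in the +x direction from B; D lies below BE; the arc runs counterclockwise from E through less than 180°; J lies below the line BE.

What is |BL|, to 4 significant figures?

29.24

B is at the origin; BE is horizontal with |BE| = 32.1 and E on the +x side, so E = (32.10, 0.000). Since A1 is tangent to BE there, DE ⟂ BE, so D = E + (0, -7.6) = (32.10, -7.600). Since DL ⟂ LJ (tangency), |DJ| = √(7.6² + 19.4²) = 20.84 regardless of where L sits on A1. So J lies on both circle(B, 47.69) and circle(D, 20.84); the below-BE intersection is J = (39.17, -27.20). L is the foot of the tangent from J: L = (26.39, -12.61).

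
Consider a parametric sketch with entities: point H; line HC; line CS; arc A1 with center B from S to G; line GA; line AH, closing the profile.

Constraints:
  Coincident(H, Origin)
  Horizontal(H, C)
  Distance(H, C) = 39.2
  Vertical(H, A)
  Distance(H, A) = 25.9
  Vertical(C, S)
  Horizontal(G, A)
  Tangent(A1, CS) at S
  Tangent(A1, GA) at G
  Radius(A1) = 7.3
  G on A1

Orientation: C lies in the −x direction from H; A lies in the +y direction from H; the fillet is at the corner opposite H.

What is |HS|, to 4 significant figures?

43.39

H is at the origin; HC is horizontal with |HC| = 39.2 and C on the −x side, so C = (-39.20, 0.000). H and A share the same x with |HA| = 25.9 and A on the +y side, so A = (0.000, 25.90). The virtual corner opposite H is at (-39.20, 25.90). A1 meets CS tangentially, so BS is at right angles to CS and the tangent condition forces BG to be normal to GA, with radius 7.3, so the center B sits 7.3 in from both sides at B = (-31.90, 18.60). That places the tangent points at S = (-39.20, 18.60) on CS and G = (-31.90, 25.90) on GA. Then |HS| = |S − H| = 43.39.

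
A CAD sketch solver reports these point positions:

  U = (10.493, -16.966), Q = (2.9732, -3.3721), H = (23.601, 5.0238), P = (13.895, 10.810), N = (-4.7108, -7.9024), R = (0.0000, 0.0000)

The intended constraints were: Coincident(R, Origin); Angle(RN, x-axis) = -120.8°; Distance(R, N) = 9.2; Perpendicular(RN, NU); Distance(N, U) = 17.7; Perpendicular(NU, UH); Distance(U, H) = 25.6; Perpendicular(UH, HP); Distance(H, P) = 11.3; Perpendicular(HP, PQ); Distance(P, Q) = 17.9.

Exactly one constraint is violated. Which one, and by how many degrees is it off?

Perpendicular(HP, PQ) — off by 6.80°.

R = (0.00, 0.00) ✓; RN at -120.8° ✓; |RN| = 9.200 ✓; ∠(RN, NU) = 90.00° ✓; |NU| = 17.70 ✓; ∠(NU, UH) = 90.00° ✓; |UH| = 25.60 ✓; ∠(UH, HP) = 90.00° ✓; |HP| = 11.30 ✓; ∠(HP, PQ) = 83.20° ✗; |PQ| = 17.90 ✓.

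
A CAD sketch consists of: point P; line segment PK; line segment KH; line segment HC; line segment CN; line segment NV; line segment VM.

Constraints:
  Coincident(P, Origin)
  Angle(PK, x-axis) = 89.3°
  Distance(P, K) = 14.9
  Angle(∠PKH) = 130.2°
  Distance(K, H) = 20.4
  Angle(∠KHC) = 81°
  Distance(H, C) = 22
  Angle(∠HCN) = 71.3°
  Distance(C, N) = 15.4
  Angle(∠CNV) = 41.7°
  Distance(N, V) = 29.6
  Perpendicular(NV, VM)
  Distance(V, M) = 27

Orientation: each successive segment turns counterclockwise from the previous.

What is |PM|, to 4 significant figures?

53.07

P is at the origin; PK runs at 89.3° with length 14.9, so K = (0.1820, 14.90). ∠PKH = 130.2° gives KH at 139.1° from the x-axis; with |KH| = 20.4, H = (-15.24, 28.26). ∠KHC = 81.0° gives HC at -121.9° from the x-axis; with |HC| = 22.0, C = (-26.86, 9.578). ∠HCN = 71.3° gives CN at -13.20° from the x-axis; with |CN| = 15.4, N = (-11.87, 6.062). ∠CNV = 41.7° gives NV at 125.1° from the x-axis; with |NV| = 29.6, V = (-28.89, 30.28). NV is perpendicular to VM, so VM runs at -144.9°; with |VM| = 27.0, M = (-50.98, 14.75). Then |PM| = |M − P| = 53.07.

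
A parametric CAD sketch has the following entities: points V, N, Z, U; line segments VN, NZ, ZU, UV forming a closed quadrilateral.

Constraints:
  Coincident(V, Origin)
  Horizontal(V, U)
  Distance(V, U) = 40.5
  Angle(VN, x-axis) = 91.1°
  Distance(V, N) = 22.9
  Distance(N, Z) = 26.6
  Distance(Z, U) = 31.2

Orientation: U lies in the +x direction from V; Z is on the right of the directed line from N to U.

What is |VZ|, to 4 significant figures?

9.532

Checks: |NZ| = 26.60 ✓; |ZU| = 31.20 ✓.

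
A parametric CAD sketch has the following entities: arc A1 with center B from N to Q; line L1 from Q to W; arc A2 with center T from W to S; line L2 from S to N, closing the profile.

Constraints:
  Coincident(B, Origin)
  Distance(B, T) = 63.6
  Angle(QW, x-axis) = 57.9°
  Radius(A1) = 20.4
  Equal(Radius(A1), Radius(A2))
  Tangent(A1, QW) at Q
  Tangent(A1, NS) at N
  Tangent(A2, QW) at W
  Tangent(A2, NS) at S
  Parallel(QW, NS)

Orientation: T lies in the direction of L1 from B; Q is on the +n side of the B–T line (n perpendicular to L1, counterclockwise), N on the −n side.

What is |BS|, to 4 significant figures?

66.79

The slot axis is L1's direction at 57.9°, so u = (cos 57.9°, sin 57.9°) = (0.5314, 0.8471) and n = (−sin 57.9°, cos 57.9°) = (-0.8471, 0.5314). B is at the origin and T lies 63.6 along u from B, so T = 63.6·u = (33.80, 53.88). Tangency of A1 to both parallel lines with radius 20.4 puts Q and N at B ± 20.4·n: Q = (-17.28, 10.84), N = (17.28, -10.84). Equal radii place W and S the same way about T: W = T + 20.4·n = (16.52, 64.72), S = T − 20.4·n = (51.08, 43.04). Then |BS| = |S − B| = 66.79.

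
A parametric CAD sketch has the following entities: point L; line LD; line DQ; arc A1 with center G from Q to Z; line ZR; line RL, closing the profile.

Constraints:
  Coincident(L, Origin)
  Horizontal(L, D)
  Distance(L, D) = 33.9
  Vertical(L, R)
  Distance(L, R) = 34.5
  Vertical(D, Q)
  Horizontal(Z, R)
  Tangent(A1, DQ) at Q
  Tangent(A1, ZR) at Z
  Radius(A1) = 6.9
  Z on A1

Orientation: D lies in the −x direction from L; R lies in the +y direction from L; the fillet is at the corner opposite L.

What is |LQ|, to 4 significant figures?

43.71

L is at the origin; L and D share the same y with |LD| = 33.9 and D on the −x side, so D = (-33.90, 0.000). L and R share the same x with |LR| = 34.5 and R on the +y side, so R = (0.000, 34.50). The virtual corner opposite L is at (-33.90, 34.50). Since A1 is tangent to DQ there, GQ ⟂ DQ and since A1 is tangent to ZR there, GZ ⟂ ZR, with radius 6.9, so the center G sits 6.9 in from both sides at G = (-27.00, 27.60). That places the tangent points at Q = (-33.90, 27.60) on DQ and Z = (-27.00, 34.50) on ZR. Then |LQ| = |Q − L| = 43.71.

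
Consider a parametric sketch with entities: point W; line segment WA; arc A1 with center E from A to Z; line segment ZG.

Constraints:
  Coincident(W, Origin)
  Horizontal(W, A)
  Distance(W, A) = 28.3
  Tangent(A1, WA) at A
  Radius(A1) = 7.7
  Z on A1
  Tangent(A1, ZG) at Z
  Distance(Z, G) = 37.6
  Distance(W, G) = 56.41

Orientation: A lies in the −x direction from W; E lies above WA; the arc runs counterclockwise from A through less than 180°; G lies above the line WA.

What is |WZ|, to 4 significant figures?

23.32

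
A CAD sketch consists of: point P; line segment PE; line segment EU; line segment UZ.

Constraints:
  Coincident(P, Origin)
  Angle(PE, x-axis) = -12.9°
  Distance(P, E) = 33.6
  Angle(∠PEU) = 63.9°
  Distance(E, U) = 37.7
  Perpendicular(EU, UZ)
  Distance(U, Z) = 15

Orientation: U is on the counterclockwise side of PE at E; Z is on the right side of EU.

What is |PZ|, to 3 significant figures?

50.7

P is at the origin; PE runs at -12.9° with length 33.6, so E = 33.6·(cos -12.9°, sin -12.9°) = (32.8, -7.50). ∠PEU = 63.9°, so EU runs at -12.9° + (180° − 63.9°) = 103° from the x-axis; with |EU| = 37.7, U = E + 37.7·(cos 103°, sin 103°) = (24.1, 29.2). The perpendicularity gives UZ at right angles to EU; with |UZ| = 15.0 on the right of EU, Z = U + 15.0·(0.974, 0.228) = (38.7, 32.6). Then |PZ| = |Z − P| = 50.7.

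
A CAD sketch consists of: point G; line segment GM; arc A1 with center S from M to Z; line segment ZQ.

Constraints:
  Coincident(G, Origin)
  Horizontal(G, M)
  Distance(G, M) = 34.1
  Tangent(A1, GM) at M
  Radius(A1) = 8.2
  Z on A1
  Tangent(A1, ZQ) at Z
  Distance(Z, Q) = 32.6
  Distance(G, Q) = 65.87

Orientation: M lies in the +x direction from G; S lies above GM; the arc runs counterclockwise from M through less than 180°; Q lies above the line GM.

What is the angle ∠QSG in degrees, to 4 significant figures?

147.1°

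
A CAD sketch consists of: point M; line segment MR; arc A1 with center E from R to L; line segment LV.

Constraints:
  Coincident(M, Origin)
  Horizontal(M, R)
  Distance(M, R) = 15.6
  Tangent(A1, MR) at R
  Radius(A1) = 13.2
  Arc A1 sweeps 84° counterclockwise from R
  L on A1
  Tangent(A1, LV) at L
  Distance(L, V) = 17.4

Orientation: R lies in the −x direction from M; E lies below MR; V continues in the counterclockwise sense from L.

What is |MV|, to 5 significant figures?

42.206

On A1, R sits at bearing 90° from E; an 84° counterclockwise sweep puts L at bearing 174°, so L = E + 13.2·(cos 174°, sin 174°) = (-28.728, -11.820). The tangent condition forces EL to be normal to LV, so LV runs along (−sin 174°, cos 174°); with |LV| = 17.4, V = (-30.546, -29.125). Then |MV| = |V − M| = 42.206.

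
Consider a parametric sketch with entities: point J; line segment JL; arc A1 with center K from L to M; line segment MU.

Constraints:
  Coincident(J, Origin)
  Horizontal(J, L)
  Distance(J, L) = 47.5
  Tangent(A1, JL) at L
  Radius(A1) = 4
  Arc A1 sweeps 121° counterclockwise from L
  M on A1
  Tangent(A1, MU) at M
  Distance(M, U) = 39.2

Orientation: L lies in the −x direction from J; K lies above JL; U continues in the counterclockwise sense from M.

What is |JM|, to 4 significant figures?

44.49

J is at the origin; JL is horizontal with |JL| = 47.5 and L on the −x side, so L = (-47.50, 0.000). The tangent condition forces KL to be normal to JL, so K = L + (0, 4) = (-47.50, 4.000). On A1, L sits at bearing -90° from K; a 121° counterclockwise sweep puts M at bearing 31°, so M = K + 4.0·(cos 31°, sin 31°) = (-44.07, 6.060). Then |JM| = |M − J| = 44.49.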